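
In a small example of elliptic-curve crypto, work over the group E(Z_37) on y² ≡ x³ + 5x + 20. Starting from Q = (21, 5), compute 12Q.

(10, 16)

Repeated addition: build up to 12Q.
2Q: tangent at (21, 5): λ = (3·21² + 5)/(2·5) ≡ 33/10. 10⁻¹ ≡ 26 (mod 37), so λ ≡ 33·26 ≡ 7.
  x = λ² - 21 - 21 = 49 - 42 ≡ 7; y = λ·(21 - 7) - 5 ≡ 19. → (7, 19)
3Q: (7, 19) + (21, 5). λ = (5 - 19)/(21 - 7) ≡ 23/14 mod 37. 14⁻¹ ≡ 8 (mod 37), so λ ≡ 36.
  x = λ² - 7 - 21 = 1296 - 28 ≡ 10; y = λ·(7 - 10) - 19 ≡ 21. → (10, 21)
4Q: (10, 21) + (21, 5). λ = (5 - 21)/(21 - 10) ≡ 21/11 mod 37. 11⁻¹ ≡ 27 (mod 37), so λ ≡ 12.
  x = λ² - 10 - 21 = 144 - 31 ≡ 2; y = λ·(10 - 2) - 21 ≡ 1. → (2, 1)
5Q: (2, 1) + (21, 5). λ = (5 - 1)/(21 - 2) ≡ 4/19 mod 37. 19⁻¹ ≡ 2 (mod 37) since 19·2 = 38 ≡ 1, so λ ≡ 8.
  x = λ² - 2 - 21 = 64 - 23 ≡ 4; y = λ·(2 - 4) - 1 ≡ 20. → (4, 20)
6Q: (4, 20) + (21, 5). λ = (5 - 20)/(21 - 4) ≡ 22/17 mod 37. 17⁻¹ ≡ 24 (mod 37), so λ ≡ 10.
  x = λ² - 4 - 21 = 100 - 25 ≡ 1; y = λ·(4 - 1) - 20 ≡ 10. → (1, 10)
7Q: (1, 10) + (21, 5). λ = (5 - 10)/(21 - 1) ≡ 32/20 mod 37. 20⁻¹ ≡ 13 (mod 37) since 20·13 = 260 ≡ 1, so λ ≡ 9.
  x = λ² - 1 - 21 = 81 - 22 ≡ 22; y = λ·(1 - 22) - 10 ≡ 23. → (22, 23)
8Q: (22, 23) + (21, 5). λ = (5 - 23)/(21 - 22) ≡ 19/36 mod 37. 36⁻¹ ≡ 36 (mod 37), so λ ≡ 18.
  x = λ² - 22 - 21 = 324 - 43 ≡ 22; y = λ·(22 - 22) - 23 ≡ 14. → (22, 14)
9Q: (22, 14) + (21, 5). λ = (5 - 14)/(21 - 22) ≡ 28/36 mod 37. 36⁻¹ ≡ 36 (mod 37), so λ ≡ 9.
  x = λ² - 22 - 21 = 81 - 43 ≡ 1; y = λ·(22 - 1) - 14 ≡ 27. → (1, 27)
10Q: (1, 27) + (21, 5). λ = (5 - 27)/(21 - 1) ≡ 15/20 mod 37. 20⁻¹ ≡ 13 (mod 37), so λ ≡ 10.
  x = λ² - 1 - 21 = 100 - 22 ≡ 4; y = λ·(1 - 4) - 27 ≡ 17. → (4, 17)
11Q: (4, 17) + (21, 5). λ = (5 - 17)/(21 - 4) ≡ 25/17 mod 37. 17⁻¹ ≡ 24 (mod 37) since 17·24 = 408 ≡ 1, so λ ≡ 8.
  x = λ² - 4 - 21 = 64 - 25 ≡ 2; y = λ·(4 - 2) - 17 ≡ 36. → (2, 36)
12Q: (2, 36) + (21, 5). λ = (5 - 36)/(21 - 2) ≡ 6/19 mod 37. 19⁻¹ ≡ 2 (mod 37), so λ ≡ 12.
  x = λ² - 2 - 21 = 144 - 23 ≡ 10; y = λ·(2 - 10) - 36 ≡ 16. → (10, 16)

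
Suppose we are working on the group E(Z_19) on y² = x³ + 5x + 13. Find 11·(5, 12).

(7, 7)

Write G = (5, 12).
Double-and-add on 11 = (1011)₂. Start with G = (5, 12) for the leading 1-bit.
double: tangent at (5, 12): λ = (3·5² + 5)/(2·12) ≡ 4/5. 5⁻¹ ≡ 4 (mod 19), so λ ≡ 4·4 ≡ 16.
  x = λ² - 5 - 5 = 256 - 10 ≡ 18; y = λ·(5 - 18) - 12 ≡ 8. → (18, 8)
double: tangent at (18, 8): λ = (3·18² + 5)/(2·8) ≡ 8/16. 16⁻¹ ≡ 6 (mod 19), so λ ≡ 8·6 ≡ 10.
  x = λ² - 18 - 18 = 100 - 36 ≡ 7; y = λ·(18 - 7) - 8 ≡ 7. → (7, 7)
add G: (7, 7) + (5, 12). λ = (12 - 7)/(5 - 7) ≡ 5/17 mod 19. 17⁻¹ ≡ 9 (mod 19), so λ ≡ 7.
  x = λ² - 7 - 5 = 49 - 12 ≡ 18; y = λ·(7 - 18) - 7 ≡ 11. → (18, 11)
double: tangent at (18, 11): λ = (3·18² + 5)/(2·11) ≡ 8/3. 3⁻¹ ≡ 13 (mod 19) since 3·13 = 39 ≡ 1, so λ ≡ 8·13 ≡ 9.
  x = λ² - 18 - 18 = 81 - 36 ≡ 7; y = λ·(18 - 7) - 11 ≡ 12. → (7, 12)
add G: (7, 12) + (5, 12). λ = (12 - 12)/(5 - 7) ≡ 0/17 mod 19. 17⁻¹ ≡ 9 (mod 19), so λ ≡ 0.
  x = λ² - 7 - 5 = 0 - 12 ≡ 7; y = λ·(7 - 7) - 12 ≡ 7. → (7, 7)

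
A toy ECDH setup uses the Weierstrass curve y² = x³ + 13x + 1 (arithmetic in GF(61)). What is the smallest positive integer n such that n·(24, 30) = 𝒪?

10

2P: tangent at (24, 30): λ = (3·24² + 13)/(2·30) ≡ 33/60. 60⁻¹ ≡ 60 (mod 61), so λ ≡ 33·60 ≡ 28.
  x = λ² - 24 - 24 = 784 - 48 ≡ 4; y = λ·(24 - 4) - 30 ≡ 42. → (4, 42)
3P: (4, 42) + (24, 30). λ = (30 - 42)/(24 - 4) ≡ 49/20 mod 61. 20⁻¹ ≡ 58 (mod 61), so λ ≡ 36.
  x = λ² - 4 - 24 = 1296 - 28 ≡ 48; y = λ·(4 - 48) - 42 ≡ 21. → (48, 21)
4P: (48, 21) + (24, 30). λ = (30 - 21)/(24 - 48) ≡ 9/37 mod 61. 37⁻¹ ≡ 33 (mod 61), so λ ≡ 53.
  x = λ² - 48 - 24 = 2809 - 72 ≡ 53; y = λ·(48 - 53) - 21 ≡ 19. → (53, 19)
5P: (53, 19) + (24, 30). λ = (30 - 19)/(24 - 53) ≡ 11/32 mod 61. 32⁻¹ ≡ 21 (mod 61) since 32·21 = 672 ≡ 1, so λ ≡ 48.
  x = λ² - 53 - 24 = 2304 - 77 ≡ 31; y = λ·(53 - 31) - 19 ≡ 0. → (31, 0)
6P: (31, 0) + (24, 30). λ = (30 - 0)/(24 - 31) ≡ 30/54 mod 61. 54⁻¹ ≡ 26 (mod 61), so λ ≡ 48.
  x = λ² - 31 - 24 = 2304 - 55 ≡ 53; y = λ·(31 - 53) - 0 ≡ 42. → (53, 42)
7P: (53, 42) + (24, 30). λ = (30 - 42)/(24 - 53) ≡ 49/32 mod 61. 32⁻¹ ≡ 21 (mod 61), so λ ≡ 53.
  x = λ² - 53 - 24 = 2809 - 77 ≡ 48; y = λ·(53 - 48) - 42 ≡ 40. → (48, 40)
8P: (48, 40) + (24, 30). λ = (30 - 40)/(24 - 48) ≡ 51/37 mod 61. 37⁻¹ ≡ 33 (mod 61), so λ ≡ 36.
  x = λ² - 48 - 24 = 1296 - 72 ≡ 4; y = λ·(48 - 4) - 40 ≡ 19. → (4, 19)
9P: (4, 19) + (24, 30). λ = (30 - 19)/(24 - 4) ≡ 11/20 mod 61. 20⁻¹ ≡ 58 (mod 61), so λ ≡ 28.
  x = λ² - 4 - 24 = 784 - 28 ≡ 24; y = λ·(4 - 24) - 19 ≡ 31. → (24, 31)
10P: (24, 31) + (24, 30): same x and y₁ ≡ -y₂, so the sum is 𝒪.
10P = 𝒪, so the order is 10.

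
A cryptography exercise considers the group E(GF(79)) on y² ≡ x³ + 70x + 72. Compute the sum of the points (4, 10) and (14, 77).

(4, 10) + (14, 77). λ = (77 - 10)/(14 - 4) ≡ 67/10 mod 79. 10⁻¹ ≡ 8 (mod 79), so λ ≡ 62.
  x = λ² - 4 - 14 = 3844 - 18 ≡ 34; y = λ·(4 - 34) - 10 ≡ 26. → (34, 26)

(34, 26)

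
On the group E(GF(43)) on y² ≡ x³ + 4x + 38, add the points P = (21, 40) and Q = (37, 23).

(34, 41)

(21, 40) + (37, 23). λ = (23 - 40)/(37 - 21) ≡ 26/16 mod 43. 16⁻¹ ≡ 35 (mod 43) since 16·35 = 560 ≡ 1, so λ ≡ 7.
  x = λ² - 21 - 37 = 49 - 58 ≡ 34; y = λ·(21 - 34) - 40 ≡ 41. → (34, 41)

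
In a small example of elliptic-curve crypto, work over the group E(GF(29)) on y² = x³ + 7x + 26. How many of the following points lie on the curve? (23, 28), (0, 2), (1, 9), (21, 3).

(23, 28): 28² ≡ 1, rhs ≡ 0 → off.
(0, 2): 2² ≡ 4, rhs ≡ 26 → off.
(1, 9): 9² ≡ 23, rhs ≡ 5 → off.
(21, 3): 3² ≡ 9, rhs ≡ 9 → on.

1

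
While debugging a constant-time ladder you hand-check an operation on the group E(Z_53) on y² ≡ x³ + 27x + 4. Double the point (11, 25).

(24, 22)

tangent at (11, 25): λ = (3·11² + 27)/(2·25) ≡ 19/50. 50⁻¹ ≡ 35 (mod 53), so λ ≡ 19·35 ≡ 29.
  x = λ² - 11 - 11 = 841 - 22 ≡ 24; y = λ·(11 - 24) - 25 ≡ 22. → (24, 22)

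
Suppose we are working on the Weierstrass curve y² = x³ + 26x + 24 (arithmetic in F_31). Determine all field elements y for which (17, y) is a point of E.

x³ + 26x + 24 = 5379 ≡ 16 (mod 31).
Square roots of 16 mod 31: 4 and 27 (since 4² = 16 ≡ 16).

4, 27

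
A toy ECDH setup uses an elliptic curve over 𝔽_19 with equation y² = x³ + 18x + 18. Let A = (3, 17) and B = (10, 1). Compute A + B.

(12, 9)

(3, 17) + (10, 1). λ = (1 - 17)/(10 - 3) ≡ 3/7 mod 19. 7⁻¹ ≡ 11 (mod 19) since 7·11 = 77 ≡ 1, so λ ≡ 14.
  x = λ² - 3 - 10 = 196 - 13 ≡ 12; y = λ·(3 - 12) - 17 ≡ 9. → (12, 9)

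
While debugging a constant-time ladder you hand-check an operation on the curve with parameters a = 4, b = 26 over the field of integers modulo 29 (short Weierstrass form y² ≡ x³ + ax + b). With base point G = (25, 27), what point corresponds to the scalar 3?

Repeated addition: build up to 3G.
2G: tangent at (25, 27): λ = (3·25² + 4)/(2·27) ≡ 23/25. 25⁻¹ ≡ 7 (mod 29) since 25·7 = 175 ≡ 1, so λ ≡ 23·7 ≡ 16.
  x = λ² - 25 - 25 = 256 - 50 ≡ 3; y = λ·(25 - 3) - 27 ≡ 6. → (3, 6)
3G: (3, 6) + (25, 27). λ = (27 - 6)/(25 - 3) ≡ 21/22 mod 29. 22⁻¹ ≡ 4 (mod 29) since 22·4 = 88 ≡ 1, so λ ≡ 26.
  x = λ² - 3 - 25 = 676 - 28 ≡ 10; y = λ·(3 - 10) - 6 ≡ 15. → (10, 15)

(10, 15)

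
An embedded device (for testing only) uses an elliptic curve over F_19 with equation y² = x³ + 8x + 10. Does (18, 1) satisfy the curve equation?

y² = 1² ≡ 1; x³ + 8x + 10 = 5986 ≡ 1 (mod 19). 1 = 1.

yes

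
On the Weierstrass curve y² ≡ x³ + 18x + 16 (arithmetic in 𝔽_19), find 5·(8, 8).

Write P = (8, 8).
Repeated addition: build up to 5P.
2P: tangent at (8, 8): λ = (3·8² + 18)/(2·8) ≡ 1/16. 16⁻¹ ≡ 6 (mod 19), so λ ≡ 1·6 ≡ 6.
  x = λ² - 8 - 8 = 36 - 16 ≡ 1; y = λ·(8 - 1) - 8 ≡ 15. → (1, 15)
3P: (1, 15) + (8, 8). λ = (8 - 15)/(8 - 1) ≡ 12/7 mod 19. 7⁻¹ ≡ 11 (mod 19) since 7·11 = 77 ≡ 1, so λ ≡ 18.
  x = λ² - 1 - 8 = 324 - 9 ≡ 11; y = λ·(1 - 11) - 15 ≡ 14. → (11, 14)
4P: (11, 14) + (8, 8). λ = (8 - 14)/(8 - 11) ≡ 13/16 mod 19. 16⁻¹ ≡ 6 (mod 19), so λ ≡ 2.
  x = λ² - 11 - 8 = 4 - 19 ≡ 4; y = λ·(11 - 4) - 14 ≡ 0. → (4, 0)
5P: (4, 0) + (8, 8). λ = (8 - 0)/(8 - 4) ≡ 8/4 mod 19. 4⁻¹ ≡ 5 (mod 19) since 4·5 = 20 ≡ 1, so λ ≡ 2.
  x = λ² - 4 - 8 = 4 - 12 ≡ 11; y = λ·(4 - 11) - 0 ≡ 5. → (11, 5)

(11, 5)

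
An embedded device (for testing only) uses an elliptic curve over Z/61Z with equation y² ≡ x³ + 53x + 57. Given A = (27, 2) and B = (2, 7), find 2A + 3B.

(35, 47)

First 2A:
Repeated addition: build up to 2A.
2A: tangent at (27, 2): λ = (3·27² + 53)/(2·2) ≡ 44/4. 4⁻¹ ≡ 46 (mod 61) since 4·46 = 184 ≡ 1, so λ ≡ 44·46 ≡ 11.
  x = λ² - 27 - 27 = 121 - 54 ≡ 6; y = λ·(27 - 6) - 2 ≡ 46. → (6, 46)
2A = (6, 46).
Next 3B:
Repeated addition: build up to 3B.
2B: tangent at (2, 7): λ = (3·2² + 53)/(2·7) ≡ 4/14. 14⁻¹ ≡ 48 (mod 61), so λ ≡ 4·48 ≡ 9.
  x = λ² - 2 - 2 = 81 - 4 ≡ 16; y = λ·(2 - 16) - 7 ≡ 50. → (16, 50)
3B: (16, 50) + (2, 7). λ = (7 - 50)/(2 - 16) ≡ 18/47 mod 61. 47⁻¹ ≡ 13 (mod 61) since 47·13 = 611 ≡ 1, so λ ≡ 51.
  x = λ² - 16 - 2 = 2601 - 18 ≡ 21; y = λ·(16 - 21) - 50 ≡ 0. → (21, 0)
3B = (21, 0).
Finally 2A + 3B:
(6, 46) + (21, 0). λ = (0 - 46)/(21 - 6) ≡ 15/15 mod 61. 15⁻¹ ≡ 57 (mod 61), so λ ≡ 1.
  x = λ² - 6 - 21 = 1 - 27 ≡ 35; y = λ·(6 - 35) - 46 ≡ 47. → (35, 47)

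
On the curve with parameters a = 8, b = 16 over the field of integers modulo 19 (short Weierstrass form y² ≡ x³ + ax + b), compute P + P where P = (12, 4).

tangent at (12, 4): λ = (3·12² + 8)/(2·4) ≡ 3/8. 8⁻¹ ≡ 12 (mod 19) since 8·12 = 96 ≡ 1, so λ ≡ 3·12 ≡ 17.
  x = λ² - 12 - 12 = 289 - 24 ≡ 18; y = λ·(12 - 18) - 4 ≡ 8. → (18, 8)

(18, 8)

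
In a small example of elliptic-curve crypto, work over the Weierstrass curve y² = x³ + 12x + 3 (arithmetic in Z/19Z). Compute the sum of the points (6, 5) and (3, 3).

(6, 5) + (3, 3). λ = (3 - 5)/(3 - 6) ≡ 17/16 mod 19. 16⁻¹ ≡ 6 (mod 19) since 16·6 = 96 ≡ 1, so λ ≡ 7.
  x = λ² - 6 - 3 = 49 - 9 ≡ 2; y = λ·(6 - 2) - 5 ≡ 4. → (2, 4)

(2, 4)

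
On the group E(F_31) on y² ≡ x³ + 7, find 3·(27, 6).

(11, 25)

Write P = (27, 6).
Repeated addition: build up to 3P.
2P: tangent at (27, 6): λ = (3·27² + 0)/(2·6) ≡ 17/12. 12⁻¹ ≡ 13 (mod 31) since 12·13 = 156 ≡ 1, so λ ≡ 17·13 ≡ 4.
  x = λ² - 27 - 27 = 16 - 54 ≡ 24; y = λ·(27 - 24) - 6 ≡ 6. → (24, 6)
3P: (24, 6) + (27, 6). λ = (6 - 6)/(27 - 24) ≡ 0/3 mod 31. 3⁻¹ ≡ 21 (mod 31), so λ ≡ 0.
  x = λ² - 24 - 27 = 0 - 51 ≡ 11; y = λ·(24 - 11) - 6 ≡ 25. → (11, 25)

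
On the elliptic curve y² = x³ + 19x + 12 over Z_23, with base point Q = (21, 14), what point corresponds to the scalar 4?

(0, 14)

Repeated addition: build up to 4Q.
2Q: tangent at (21, 14): λ = (3·21² + 19)/(2·14) ≡ 8/5. 5⁻¹ ≡ 14 (mod 23) since 5·14 = 70 ≡ 1, so λ ≡ 8·14 ≡ 20.
  x = λ² - 21 - 21 = 400 - 42 ≡ 13; y = λ·(21 - 13) - 14 ≡ 8. → (13, 8)
3Q: (13, 8) + (21, 14). λ = (14 - 8)/(21 - 13) ≡ 6/8 mod 23. 8⁻¹ ≡ 3 (mod 23), so λ ≡ 18.
  x = λ² - 13 - 21 = 324 - 34 ≡ 14; y = λ·(13 - 14) - 8 ≡ 20. → (14, 20)
4Q: (14, 20) + (21, 14). λ = (14 - 20)/(21 - 14) ≡ 17/7 mod 23. 7⁻¹ ≡ 10 (mod 23), so λ ≡ 9.
  x = λ² - 14 - 21 = 81 - 35 ≡ 0; y = λ·(14 - 0) - 20 ≡ 14. → (0, 14)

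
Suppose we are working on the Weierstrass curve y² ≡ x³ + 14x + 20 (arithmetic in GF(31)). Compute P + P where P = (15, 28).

(17, 26)

tangent at (15, 28): λ = (3·15² + 14)/(2·28) ≡ 7/25. 25⁻¹ ≡ 5 (mod 31), so λ ≡ 7·5 ≡ 4.
  x = λ² - 15 - 15 = 16 - 30 ≡ 17; y = λ·(15 - 17) - 28 ≡ 26. → (17, 26)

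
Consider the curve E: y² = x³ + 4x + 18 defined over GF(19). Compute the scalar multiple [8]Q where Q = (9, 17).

Repeated addition: build up to 8Q.
2Q: tangent at (9, 17): λ = (3·9² + 4)/(2·17) ≡ 0/15. 15⁻¹ ≡ 14 (mod 19), so λ ≡ 0·14 ≡ 0.
  x = λ² - 9 - 9 = 0 - 18 ≡ 1; y = λ·(9 - 1) - 17 ≡ 2. → (1, 2)
3Q: (1, 2) + (9, 17). λ = (17 - 2)/(9 - 1) ≡ 15/8 mod 19. 8⁻¹ ≡ 12 (mod 19), so λ ≡ 9.
  x = λ² - 1 - 9 = 81 - 10 ≡ 14; y = λ·(1 - 14) - 2 ≡ 14. → (14, 14)
4Q: (14, 14) + (9, 17). λ = (17 - 14)/(9 - 14) ≡ 3/14 mod 19. 14⁻¹ ≡ 15 (mod 19) since 14·15 = 210 ≡ 1, so λ ≡ 7.
  x = λ² - 14 - 9 = 49 - 23 ≡ 7; y = λ·(14 - 7) - 14 ≡ 16. → (7, 16)
5Q: (7, 16) + (9, 17). λ = (17 - 16)/(9 - 7) ≡ 1/2 mod 19. 2⁻¹ ≡ 10 (mod 19), so λ ≡ 10.
  x = λ² - 7 - 9 = 100 - 16 ≡ 8; y = λ·(7 - 8) - 16 ≡ 12. → (8, 12)
6Q: (8, 12) + (9, 17). λ = (17 - 12)/(9 - 8) ≡ 5/1 mod 19. 1⁻¹ ≡ 1 (mod 19), so λ ≡ 5.
  x = λ² - 8 - 9 = 25 - 17 ≡ 8; y = λ·(8 - 8) - 12 ≡ 7. → (8, 7)
7Q: (8, 7) + (9, 17). λ = (17 - 7)/(9 - 8) ≡ 10/1 mod 19. 1⁻¹ ≡ 1 (mod 19) since 1·1 = 1 ≡ 1, so λ ≡ 10.
  x = λ² - 8 - 9 = 100 - 17 ≡ 7; y = λ·(8 - 7) - 7 ≡ 3. → (7, 3)
8Q: (7, 3) + (9, 17). λ = (17 - 3)/(9 - 7) ≡ 14/2 mod 19. 2⁻¹ ≡ 10 (mod 19), so λ ≡ 7.
  x = λ² - 7 - 9 = 49 - 16 ≡ 14; y = λ·(7 - 14) - 3 ≡ 5. → (14, 5)

(14, 5)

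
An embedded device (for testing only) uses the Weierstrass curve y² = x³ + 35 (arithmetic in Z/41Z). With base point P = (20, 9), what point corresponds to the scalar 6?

Double-and-add on 6 = (110)₂. Start with P = (20, 9) for the leading 1-bit.
double: tangent at (20, 9): λ = (3·20² + 0)/(2·9) ≡ 11/18. 18⁻¹ ≡ 16 (mod 41), so λ ≡ 11·16 ≡ 12.
  x = λ² - 20 - 20 = 144 - 40 ≡ 22; y = λ·(20 - 22) - 9 ≡ 8. → (22, 8)
add P: (22, 8) + (20, 9). λ = (9 - 8)/(20 - 22) ≡ 1/39 mod 41. 39⁻¹ ≡ 20 (mod 41), so λ ≡ 20.
  x = λ² - 22 - 20 = 400 - 42 ≡ 30; y = λ·(22 - 30) - 8 ≡ 37. → (30, 37)
double: tangent at (30, 37): λ = (3·30² + 0)/(2·37) ≡ 35/33. 33⁻¹ ≡ 5 (mod 41), so λ ≡ 35·5 ≡ 11.
  x = λ² - 30 - 30 = 121 - 60 ≡ 20; y = λ·(30 - 20) - 37 ≡ 32. → (20, 32)

(20, 32)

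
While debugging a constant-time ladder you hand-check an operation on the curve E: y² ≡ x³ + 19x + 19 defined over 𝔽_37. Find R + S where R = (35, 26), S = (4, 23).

(35, 26) + (4, 23). λ = (23 - 26)/(4 - 35) ≡ 34/6 mod 37. 6⁻¹ ≡ 31 (mod 37) since 6·31 = 186 ≡ 1, so λ ≡ 18.
  x = λ² - 35 - 4 = 324 - 39 ≡ 26; y = λ·(35 - 26) - 26 ≡ 25. → (26, 25)

(26, 25)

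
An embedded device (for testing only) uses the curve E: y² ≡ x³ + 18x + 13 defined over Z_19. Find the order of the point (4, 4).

8

2P: tangent at (4, 4): λ = (3·4² + 18)/(2·4) ≡ 9/8. 8⁻¹ ≡ 12 (mod 19), so λ ≡ 9·12 ≡ 13.
  x = λ² - 4 - 4 = 169 - 8 ≡ 9; y = λ·(4 - 9) - 4 ≡ 7. → (9, 7)
3P: (9, 7) + (4, 4). λ = (4 - 7)/(4 - 9) ≡ 16/14 mod 19. 14⁻¹ ≡ 15 (mod 19), so λ ≡ 12.
  x = λ² - 9 - 4 = 144 - 13 ≡ 17; y = λ·(9 - 17) - 7 ≡ 11. → (17, 11)
4P: (17, 11) + (4, 4). λ = (4 - 11)/(4 - 17) ≡ 12/6 mod 19. 6⁻¹ ≡ 16 (mod 19) since 6·16 = 96 ≡ 1, so λ ≡ 2.
  x = λ² - 17 - 4 = 4 - 21 ≡ 2; y = λ·(17 - 2) - 11 ≡ 0. → (2, 0)
5P: (2, 0) + (4, 4). λ = (4 - 0)/(4 - 2) ≡ 4/2 mod 19. 2⁻¹ ≡ 10 (mod 19) since 2·10 = 20 ≡ 1, so λ ≡ 2.
  x = λ² - 2 - 4 = 4 - 6 ≡ 17; y = λ·(2 - 17) - 0 ≡ 8. → (17, 8)
6P: (17, 8) + (4, 4). λ = (4 - 8)/(4 - 17) ≡ 15/6 mod 19. 6⁻¹ ≡ 16 (mod 19), so λ ≡ 12.
  x = λ² - 17 - 4 = 144 - 21 ≡ 9; y = λ·(17 - 9) - 8 ≡ 12. → (9, 12)
7P: (9, 12) + (4, 4). λ = (4 - 12)/(4 - 9) ≡ 11/14 mod 19. 14⁻¹ ≡ 15 (mod 19) since 14·15 = 210 ≡ 1, so λ ≡ 13.
  x = λ² - 9 - 4 = 169 - 13 ≡ 4; y = λ·(9 - 4) - 12 ≡ 15. → (4, 15)
8P: (4, 15) + (4, 4): same x and y₁ ≡ -y₂, so the sum is O.
8P = O, so the order is 8.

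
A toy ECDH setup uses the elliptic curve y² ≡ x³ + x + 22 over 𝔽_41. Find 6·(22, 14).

Write P = (22, 14).
Double-and-add on 6 = (110)₂. Start with P = (22, 14) for the leading 1-bit.
double: tangent at (22, 14): λ = (3·22² + 1)/(2·14) ≡ 18/28. 28⁻¹ ≡ 22 (mod 41), so λ ≡ 18·22 ≡ 27.
  x = λ² - 22 - 22 = 729 - 44 ≡ 29; y = λ·(22 - 29) - 14 ≡ 2. → (29, 2)
add P: (29, 2) + (22, 14). λ = (14 - 2)/(22 - 29) ≡ 12/34 mod 41. 34⁻¹ ≡ 35 (mod 41), so λ ≡ 10.
  x = λ² - 29 - 22 = 100 - 51 ≡ 8; y = λ·(29 - 8) - 2 ≡ 3. → (8, 3)
double: tangent at (8, 3): λ = (3·8² + 1)/(2·3) ≡ 29/6. 6⁻¹ ≡ 7 (mod 41) since 6·7 = 42 ≡ 1, so λ ≡ 29·7 ≡ 39.
  x = λ² - 8 - 8 = 1521 - 16 ≡ 29; y = λ·(8 - 29) - 3 ≡ 39. → (29, 39)

(29, 39)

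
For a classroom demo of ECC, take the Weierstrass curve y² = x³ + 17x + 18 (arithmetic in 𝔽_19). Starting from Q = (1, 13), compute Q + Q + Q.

Repeated addition: build up to 3Q.
2Q: tangent at (1, 13): λ = (3·1² + 17)/(2·13) ≡ 1/7. 7⁻¹ ≡ 11 (mod 19), so λ ≡ 1·11 ≡ 11.
  x = λ² - 1 - 1 = 121 - 2 ≡ 5; y = λ·(1 - 5) - 13 ≡ 0. → (5, 0)
3Q: (5, 0) + (1, 13). λ = (13 - 0)/(1 - 5) ≡ 13/15 mod 19. 15⁻¹ ≡ 14 (mod 19), so λ ≡ 11.
  x = λ² - 5 - 1 = 121 - 6 ≡ 1; y = λ·(5 - 1) - 0 ≡ 6. → (1, 6)

(1, 6)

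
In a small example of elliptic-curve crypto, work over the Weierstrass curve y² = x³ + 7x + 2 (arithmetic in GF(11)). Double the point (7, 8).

tangent at (7, 8): λ = (3·7² + 7)/(2·8) ≡ 0/5. 5⁻¹ ≡ 9 (mod 11), so λ ≡ 0·9 ≡ 0.
  x = λ² - 7 - 7 = 0 - 14 ≡ 8; y = λ·(7 - 8) - 8 ≡ 3. → (8, 3)

(8, 3)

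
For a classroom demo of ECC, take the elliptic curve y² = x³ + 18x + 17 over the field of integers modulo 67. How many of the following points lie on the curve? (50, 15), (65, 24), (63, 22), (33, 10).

(50, 15): 15² ≡ 24, rhs ≡ 24 → on.
(65, 24): 24² ≡ 40, rhs ≡ 40 → on.
(63, 22): 22² ≡ 15, rhs ≡ 15 → on.
(33, 10): 10² ≡ 33, rhs ≡ 33 → on.

4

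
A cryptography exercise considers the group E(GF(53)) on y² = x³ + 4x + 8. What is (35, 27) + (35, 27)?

(43, 9)

tangent at (35, 27): λ = (3·35² + 4)/(2·27) ≡ 22/1. 1⁻¹ ≡ 1 (mod 53) since 1·1 = 1 ≡ 1, so λ ≡ 22·1 ≡ 22.
  x = λ² - 35 - 35 = 484 - 70 ≡ 43; y = λ·(35 - 43) - 27 ≡ 9. → (43, 9)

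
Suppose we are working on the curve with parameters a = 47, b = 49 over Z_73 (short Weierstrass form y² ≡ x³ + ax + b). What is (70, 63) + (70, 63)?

tangent at (70, 63): λ = (3·70² + 47)/(2·63) ≡ 1/53. 53⁻¹ ≡ 62 (mod 73), so λ ≡ 1·62 ≡ 62.
  x = λ² - 70 - 70 = 3844 - 140 ≡ 54; y = λ·(70 - 54) - 63 ≡ 53. → (54, 53)

(54, 53)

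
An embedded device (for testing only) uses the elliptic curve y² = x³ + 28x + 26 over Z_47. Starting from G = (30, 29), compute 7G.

Double-and-add on 7 = (111)₂. Start with G = (30, 29) for the leading 1-bit.
double: tangent at (30, 29): λ = (3·30² + 28)/(2·29) ≡ 2/11. 11⁻¹ ≡ 30 (mod 47), so λ ≡ 2·30 ≡ 13.
  x = λ² - 30 - 30 = 169 - 60 ≡ 15; y = λ·(30 - 15) - 29 ≡ 25. → (15, 25)
add G: (15, 25) + (30, 29). λ = (29 - 25)/(30 - 15) ≡ 4/15 mod 47. 15⁻¹ ≡ 22 (mod 47), so λ ≡ 41.
  x = λ² - 15 - 30 = 1681 - 45 ≡ 38; y = λ·(15 - 38) - 25 ≡ 19. → (38, 19)
double: tangent at (38, 19): λ = (3·38² + 28)/(2·19) ≡ 36/38. 38⁻¹ ≡ 26 (mod 47), so λ ≡ 36·26 ≡ 43.
  x = λ² - 38 - 38 = 1849 - 76 ≡ 34; y = λ·(38 - 34) - 19 ≡ 12. → (34, 12)
add G: (34, 12) + (30, 29). λ = (29 - 12)/(30 - 34) ≡ 17/43 mod 47. 43⁻¹ ≡ 35 (mod 47) since 43·35 = 1505 ≡ 1, so λ ≡ 31.
  x = λ² - 34 - 30 = 961 - 64 ≡ 4; y = λ·(34 - 4) - 12 ≡ 25. → (4, 25)

(4, 25)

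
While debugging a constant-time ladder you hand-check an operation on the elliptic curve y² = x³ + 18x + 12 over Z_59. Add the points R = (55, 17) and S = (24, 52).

(0, 37)

(55, 17) + (24, 52). λ = (52 - 17)/(24 - 55) ≡ 35/28 mod 59. 28⁻¹ ≡ 19 (mod 59) since 28·19 = 532 ≡ 1, so λ ≡ 16.
  x = λ² - 55 - 24 = 256 - 79 ≡ 0; y = λ·(55 - 0) - 17 ≡ 37. → (0, 37)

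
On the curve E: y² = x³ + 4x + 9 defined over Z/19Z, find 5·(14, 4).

Write P = (14, 4).
Repeated addition: build up to 5P.
2P: tangent at (14, 4): λ = (3·14² + 4)/(2·4) ≡ 3/8. 8⁻¹ ≡ 12 (mod 19), so λ ≡ 3·12 ≡ 17.
  x = λ² - 14 - 14 = 289 - 28 ≡ 14; y = λ·(14 - 14) - 4 ≡ 15. → (14, 15)
3P: (14, 15) + (14, 4): same x and y₁ ≡ -y₂, so the sum is ∞.
4P: ∞ + (14, 4) = (14, 4) (identity).
5P: tangent at (14, 4): λ = (3·14² + 4)/(2·4) ≡ 3/8. 8⁻¹ ≡ 12 (mod 19), so λ ≡ 3·12 ≡ 17.
  x = λ² - 14 - 14 = 289 - 28 ≡ 14; y = λ·(14 - 14) - 4 ≡ 15. → (14, 15)

(14, 15)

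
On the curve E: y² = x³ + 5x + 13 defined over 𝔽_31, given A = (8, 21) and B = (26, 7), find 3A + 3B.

(4, 2)

First 3A:
Repeated addition: build up to 3A.
2A: tangent at (8, 21): λ = (3·8² + 5)/(2·21) ≡ 11/11. 11⁻¹ ≡ 17 (mod 31), so λ ≡ 11·17 ≡ 1.
  x = λ² - 8 - 8 = 1 - 16 ≡ 16; y = λ·(8 - 16) - 21 ≡ 2. → (16, 2)
3A: (16, 2) + (8, 21). λ = (21 - 2)/(8 - 16) ≡ 19/23 mod 31. 23⁻¹ ≡ 27 (mod 31), so λ ≡ 17.
  x = λ² - 16 - 8 = 289 - 24 ≡ 17; y = λ·(16 - 17) - 2 ≡ 12. → (17, 12)
3A = (17, 12).
Next 3B:
Repeated addition: build up to 3B.
2B: tangent at (26, 7): λ = (3·26² + 5)/(2·7) ≡ 18/14. 14⁻¹ ≡ 20 (mod 31) since 14·20 = 280 ≡ 1, so λ ≡ 18·20 ≡ 19.
  x = λ² - 26 - 26 = 361 - 52 ≡ 30; y = λ·(26 - 30) - 7 ≡ 10. → (30, 10)
3B: (30, 10) + (26, 7). λ = (7 - 10)/(26 - 30) ≡ 28/27 mod 31. 27⁻¹ ≡ 23 (mod 31) since 27·23 = 621 ≡ 1, so λ ≡ 24.
  x = λ² - 30 - 26 = 576 - 56 ≡ 24; y = λ·(30 - 24) - 10 ≡ 10. → (24, 10)
3B = (24, 10).
Finally 3A + 3B:
(17, 12) + (24, 10). λ = (10 - 12)/(24 - 17) ≡ 29/7 mod 31. 7⁻¹ ≡ 9 (mod 31), so λ ≡ 13.
  x = λ² - 17 - 24 = 169 - 41 ≡ 4; y = λ·(17 - 4) - 12 ≡ 2. → (4, 2)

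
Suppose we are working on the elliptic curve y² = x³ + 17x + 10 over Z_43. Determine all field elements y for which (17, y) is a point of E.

3, 40

x³ + 17x + 10 = 5212 ≡ 9 (mod 43).
Square roots of 9 mod 43: 3 and 40 (since 3² = 9 ≡ 9).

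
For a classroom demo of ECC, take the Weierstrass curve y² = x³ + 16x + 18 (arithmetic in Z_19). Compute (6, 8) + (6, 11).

The two points share x = 6 and their y-coordinates satisfy 8 + 11 ≡ 0 (mod 19), so they are inverses. Their sum is ∞.

O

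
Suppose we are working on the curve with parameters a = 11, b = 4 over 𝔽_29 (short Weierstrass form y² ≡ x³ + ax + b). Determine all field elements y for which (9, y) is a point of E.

7, 22

x³ + 11x + 4 = 832 ≡ 20 (mod 29).
Square roots of 20 mod 29: 7 and 22 (since 7² = 49 ≡ 20).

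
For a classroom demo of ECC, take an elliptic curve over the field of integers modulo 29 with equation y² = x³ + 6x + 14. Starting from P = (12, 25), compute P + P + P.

(2, 11)

Repeated addition: build up to 3P.
2P: tangent at (12, 25): λ = (3·12² + 6)/(2·25) ≡ 3/21. 21⁻¹ ≡ 18 (mod 29), so λ ≡ 3·18 ≡ 25.
  x = λ² - 12 - 12 = 625 - 24 ≡ 21; y = λ·(12 - 21) - 25 ≡ 11. → (21, 11)
3P: (21, 11) + (12, 25). λ = (25 - 11)/(12 - 21) ≡ 14/20 mod 29. 20⁻¹ ≡ 16 (mod 29) since 20·16 = 320 ≡ 1, so λ ≡ 21.
  x = λ² - 21 - 12 = 441 - 33 ≡ 2; y = λ·(21 - 2) - 11 ≡ 11. → (2, 11)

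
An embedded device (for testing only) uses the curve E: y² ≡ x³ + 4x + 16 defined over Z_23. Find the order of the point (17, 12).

2P: tangent at (17, 12): λ = (3·17² + 4)/(2·12) ≡ 20/1. 1⁻¹ ≡ 1 (mod 23) since 1·1 = 1 ≡ 1, so λ ≡ 20·1 ≡ 20.
  x = λ² - 17 - 17 = 400 - 34 ≡ 21; y = λ·(17 - 21) - 12 ≡ 0. → (21, 0)
3P: (21, 0) + (17, 12). λ = (12 - 0)/(17 - 21) ≡ 12/19 mod 23. 19⁻¹ ≡ 17 (mod 23) since 19·17 = 323 ≡ 1, so λ ≡ 20.
  x = λ² - 21 - 17 = 400 - 38 ≡ 17; y = λ·(21 - 17) - 0 ≡ 11. → (17, 11)
4P: (17, 11) + (17, 12): same x and y₁ ≡ -y₂, so the sum is O.
4P = O, so the order is 4.

4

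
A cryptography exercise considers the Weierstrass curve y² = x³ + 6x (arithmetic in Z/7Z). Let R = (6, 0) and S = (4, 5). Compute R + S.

(5, 1)

(6, 0) + (4, 5). λ = (5 - 0)/(4 - 6) ≡ 5/5 mod 7. 5⁻¹ ≡ 3 (mod 7), so λ ≡ 1.
  x = λ² - 6 - 4 = 1 - 10 ≡ 5; y = λ·(6 - 5) - 0 ≡ 1. → (5, 1)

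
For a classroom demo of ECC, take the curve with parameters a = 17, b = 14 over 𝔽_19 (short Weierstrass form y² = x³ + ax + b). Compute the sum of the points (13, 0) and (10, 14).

(13, 0) + (10, 14). λ = (14 - 0)/(10 - 13) ≡ 14/16 mod 19. 16⁻¹ ≡ 6 (mod 19) since 16·6 = 96 ≡ 1, so λ ≡ 8.
  x = λ² - 13 - 10 = 64 - 23 ≡ 3; y = λ·(13 - 3) - 0 ≡ 4. → (3, 4)

(3, 4)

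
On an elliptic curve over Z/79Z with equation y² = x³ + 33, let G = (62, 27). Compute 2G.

tangent at (62, 27): λ = (3·62² + 0)/(2·27) ≡ 77/54. 54⁻¹ ≡ 60 (mod 79) since 54·60 = 3240 ≡ 1, so λ ≡ 77·60 ≡ 38.
  x = λ² - 62 - 62 = 1444 - 124 ≡ 56; y = λ·(62 - 56) - 27 ≡ 43. → (56, 43)

(56, 43)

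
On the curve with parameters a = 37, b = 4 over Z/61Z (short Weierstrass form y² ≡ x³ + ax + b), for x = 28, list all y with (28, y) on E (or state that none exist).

x³ + 37x + 4 = 22992 ≡ 56 (mod 61).
Square roots of 56 mod 61: 19 and 42 (since 19² = 361 ≡ 56).

19, 42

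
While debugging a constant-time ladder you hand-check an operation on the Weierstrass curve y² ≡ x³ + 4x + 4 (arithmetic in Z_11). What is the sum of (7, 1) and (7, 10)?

O

The two points share x = 7 and their y-coordinates satisfy 1 + 10 ≡ 0 (mod 11), so they are inverses. Their sum is O.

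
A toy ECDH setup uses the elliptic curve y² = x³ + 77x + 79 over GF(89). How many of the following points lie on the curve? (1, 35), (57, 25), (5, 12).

(1, 35): 35² ≡ 68, rhs ≡ 68 → on.
(57, 25): 25² ≡ 2, rhs ≡ 2 → on.
(5, 12): 12² ≡ 55, rhs ≡ 55 → on.

3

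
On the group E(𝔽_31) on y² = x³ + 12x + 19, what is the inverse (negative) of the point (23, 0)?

-(23, 0) = (23, -0 mod 31) = (23, 0).

(23, 0)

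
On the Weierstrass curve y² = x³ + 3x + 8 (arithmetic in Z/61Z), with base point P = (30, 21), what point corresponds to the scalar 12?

(36, 31)

Repeated addition: build up to 12P.
2P: tangent at (30, 21): λ = (3·30² + 3)/(2·21) ≡ 19/42. 42⁻¹ ≡ 16 (mod 61) since 42·16 = 672 ≡ 1, so λ ≡ 19·16 ≡ 60.
  x = λ² - 30 - 30 = 3600 - 60 ≡ 2; y = λ·(30 - 2) - 21 ≡ 12. → (2, 12)
3P: (2, 12) + (30, 21). λ = (21 - 12)/(30 - 2) ≡ 9/28 mod 61. 28⁻¹ ≡ 24 (mod 61), so λ ≡ 33.
  x = λ² - 2 - 30 = 1089 - 32 ≡ 20; y = λ·(2 - 20) - 12 ≡ 4. → (20, 4)
4P: (20, 4) + (30, 21). λ = (21 - 4)/(30 - 20) ≡ 17/10 mod 61. 10⁻¹ ≡ 55 (mod 61) since 10·55 = 550 ≡ 1, so λ ≡ 20.
  x = λ² - 20 - 30 = 400 - 50 ≡ 45; y = λ·(20 - 45) - 4 ≡ 45. → (45, 45)
5P: (45, 45) + (30, 21). λ = (21 - 45)/(30 - 45) ≡ 37/46 mod 61. 46⁻¹ ≡ 4 (mod 61), so λ ≡ 26.
  x = λ² - 45 - 30 = 676 - 75 ≡ 52; y = λ·(45 - 52) - 45 ≡ 17. → (52, 17)
6P: (52, 17) + (30, 21). λ = (21 - 17)/(30 - 52) ≡ 4/39 mod 61. 39⁻¹ ≡ 36 (mod 61) since 39·36 = 1404 ≡ 1, so λ ≡ 22.
  x = λ² - 52 - 30 = 484 - 82 ≡ 36; y = λ·(52 - 36) - 17 ≡ 30. → (36, 30)
7P: (36, 30) + (30, 21). λ = (21 - 30)/(30 - 36) ≡ 52/55 mod 61. 55⁻¹ ≡ 10 (mod 61) since 55·10 = 550 ≡ 1, so λ ≡ 32.
  x = λ² - 36 - 30 = 1024 - 66 ≡ 43; y = λ·(36 - 43) - 30 ≡ 51. → (43, 51)
8P: (43, 51) + (30, 21). λ = (21 - 51)/(30 - 43) ≡ 31/48 mod 61. 48⁻¹ ≡ 14 (mod 61) since 48·14 = 672 ≡ 1, so λ ≡ 7.
  x = λ² - 43 - 30 = 49 - 73 ≡ 37; y = λ·(43 - 37) - 51 ≡ 52. → (37, 52)
9P: (37, 52) + (30, 21). λ = (21 - 52)/(30 - 37) ≡ 30/54 mod 61. 54⁻¹ ≡ 26 (mod 61), so λ ≡ 48.
  x = λ² - 37 - 30 = 2304 - 67 ≡ 41; y = λ·(37 - 41) - 52 ≡ 0. → (41, 0)
10P: (41, 0) + (30, 21). λ = (21 - 0)/(30 - 41) ≡ 21/50 mod 61. 50⁻¹ ≡ 11 (mod 61) since 50·11 = 550 ≡ 1, so λ ≡ 48.
  x = λ² - 41 - 30 = 2304 - 71 ≡ 37; y = λ·(41 - 37) - 0 ≡ 9. → (37, 9)
11P: (37, 9) + (30, 21). λ = (21 - 9)/(30 - 37) ≡ 12/54 mod 61. 54⁻¹ ≡ 26 (mod 61) since 54·26 = 1404 ≡ 1, so λ ≡ 7.
  x = λ² - 37 - 30 = 49 - 67 ≡ 43; y = λ·(37 - 43) - 9 ≡ 10. → (43, 10)
12P: (43, 10) + (30, 21). λ = (21 - 10)/(30 - 43) ≡ 11/48 mod 61. 48⁻¹ ≡ 14 (mod 61) since 48·14 = 672 ≡ 1, so λ ≡ 32.
  x = λ² - 43 - 30 = 1024 - 73 ≡ 36; y = λ·(43 - 36) - 10 ≡ 31. → (36, 31)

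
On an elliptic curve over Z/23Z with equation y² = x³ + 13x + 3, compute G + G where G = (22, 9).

(15, 10)

tangent at (22, 9): λ = (3·22² + 13)/(2·9) ≡ 16/18. 18⁻¹ ≡ 9 (mod 23), so λ ≡ 16·9 ≡ 6.
  x = λ² - 22 - 22 = 36 - 44 ≡ 15; y = λ·(22 - 15) - 9 ≡ 10. → (15, 10)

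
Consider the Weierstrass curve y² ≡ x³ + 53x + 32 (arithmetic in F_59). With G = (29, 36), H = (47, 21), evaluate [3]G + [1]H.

First 3G:
Repeated addition: build up to 3G.
2G: tangent at (29, 36): λ = (3·29² + 53)/(2·36) ≡ 39/13. 13⁻¹ ≡ 50 (mod 59) since 13·50 = 650 ≡ 1, so λ ≡ 39·50 ≡ 3.
  x = λ² - 29 - 29 = 9 - 58 ≡ 10; y = λ·(29 - 10) - 36 ≡ 21. → (10, 21)
3G: (10, 21) + (29, 36). λ = (36 - 21)/(29 - 10) ≡ 15/19 mod 59. 19⁻¹ ≡ 28 (mod 59), so λ ≡ 7.
  x = λ² - 10 - 29 = 49 - 39 ≡ 10; y = λ·(10 - 10) - 21 ≡ 38. → (10, 38)
3G = (10, 38).
Finally 3G + H:
(10, 38) + (47, 21). λ = (21 - 38)/(47 - 10) ≡ 42/37 mod 59. 37⁻¹ ≡ 8 (mod 59) since 37·8 = 296 ≡ 1, so λ ≡ 41.
  x = λ² - 10 - 47 = 1681 - 57 ≡ 31; y = λ·(10 - 31) - 38 ≡ 45. → (31, 45)

(31, 45)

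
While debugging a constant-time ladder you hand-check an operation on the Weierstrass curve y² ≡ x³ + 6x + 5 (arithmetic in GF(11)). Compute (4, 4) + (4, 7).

The two points share x = 4 and their y-coordinates satisfy 4 + 7 ≡ 0 (mod 11), so they are inverses. Their sum is the point at infinity.

O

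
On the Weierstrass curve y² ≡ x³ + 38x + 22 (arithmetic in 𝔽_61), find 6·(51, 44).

Write G = (51, 44).
Repeated addition: build up to 6G.
2G: tangent at (51, 44): λ = (3·51² + 38)/(2·44) ≡ 33/27. 27⁻¹ ≡ 52 (mod 61), so λ ≡ 33·52 ≡ 8.
  x = λ² - 51 - 51 = 64 - 102 ≡ 23; y = λ·(51 - 23) - 44 ≡ 58. → (23, 58)
3G: (23, 58) + (51, 44). λ = (44 - 58)/(51 - 23) ≡ 47/28 mod 61. 28⁻¹ ≡ 24 (mod 61), so λ ≡ 30.
  x = λ² - 23 - 51 = 900 - 74 ≡ 33; y = λ·(23 - 33) - 58 ≡ 8. → (33, 8)
4G: (33, 8) + (51, 44). λ = (44 - 8)/(51 - 33) ≡ 36/18 mod 61. 18⁻¹ ≡ 17 (mod 61), so λ ≡ 2.
  x = λ² - 33 - 51 = 4 - 84 ≡ 42; y = λ·(33 - 42) - 8 ≡ 35. → (42, 35)
5G: (42, 35) + (51, 44). λ = (44 - 35)/(51 - 42) ≡ 9/9 mod 61. 9⁻¹ ≡ 34 (mod 61), so λ ≡ 1.
  x = λ² - 42 - 51 = 1 - 93 ≡ 30; y = λ·(42 - 30) - 35 ≡ 38. → (30, 38)
6G: (30, 38) + (51, 44). λ = (44 - 38)/(51 - 30) ≡ 6/21 mod 61. 21⁻¹ ≡ 32 (mod 61), so λ ≡ 9.
  x = λ² - 30 - 51 = 81 - 81 ≡ 0; y = λ·(30 - 0) - 38 ≡ 49. → (0, 49)

(0, 49)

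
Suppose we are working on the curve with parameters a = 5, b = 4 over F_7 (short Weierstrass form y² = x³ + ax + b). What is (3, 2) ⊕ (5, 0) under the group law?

(0, 2)

(3, 2) + (5, 0). λ = (0 - 2)/(5 - 3) ≡ 5/2 mod 7. 2⁻¹ ≡ 4 (mod 7), so λ ≡ 6.
  x = λ² - 3 - 5 = 36 - 8 ≡ 0; y = λ·(3 - 0) - 2 ≡ 2. → (0, 2)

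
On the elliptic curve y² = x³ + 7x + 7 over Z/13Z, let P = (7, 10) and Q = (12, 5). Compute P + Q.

(8, 4)

(7, 10) + (12, 5). λ = (5 - 10)/(12 - 7) ≡ 8/5 mod 13. 5⁻¹ ≡ 8 (mod 13) since 5·8 = 40 ≡ 1, so λ ≡ 12.
  x = λ² - 7 - 12 = 144 - 19 ≡ 8; y = λ·(7 - 8) - 10 ≡ 4. → (8, 4)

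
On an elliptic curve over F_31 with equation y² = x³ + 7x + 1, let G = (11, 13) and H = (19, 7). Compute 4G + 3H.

First 4G:
Double-and-add on 4 = (100)₂. Start with G = (11, 13) for the leading 1-bit.
double: tangent at (11, 13): λ = (3·11² + 7)/(2·13) ≡ 29/26. 26⁻¹ ≡ 6 (mod 31), so λ ≡ 29·6 ≡ 19.
  x = λ² - 11 - 11 = 361 - 22 ≡ 29; y = λ·(11 - 29) - 13 ≡ 17. → (29, 17)
double: tangent at (29, 17): λ = (3·29² + 7)/(2·17) ≡ 19/3. 3⁻¹ ≡ 21 (mod 31), so λ ≡ 19·21 ≡ 27.
  x = λ² - 29 - 29 = 729 - 58 ≡ 20; y = λ·(29 - 20) - 17 ≡ 9. → (20, 9)
4G = (20, 9).
Next 3H:
Repeated addition: build up to 3H.
2H: tangent at (19, 7): λ = (3·19² + 7)/(2·7) ≡ 5/14. 14⁻¹ ≡ 20 (mod 31), so λ ≡ 5·20 ≡ 7.
  x = λ² - 19 - 19 = 49 - 38 ≡ 11; y = λ·(19 - 11) - 7 ≡ 18. → (11, 18)
3H: (11, 18) + (19, 7). λ = (7 - 18)/(19 - 11) ≡ 20/8 mod 31. 8⁻¹ ≡ 4 (mod 31), so λ ≡ 18.
  x = λ² - 11 - 19 = 324 - 30 ≡ 15; y = λ·(11 - 15) - 18 ≡ 3. → (15, 3)
3H = (15, 3).
Finally 4G + 3H:
(20, 9) + (15, 3). λ = (3 - 9)/(15 - 20) ≡ 25/26 mod 31. 26⁻¹ ≡ 6 (mod 31) since 26·6 = 156 ≡ 1, so λ ≡ 26.
  x = λ² - 20 - 15 = 676 - 35 ≡ 21; y = λ·(20 - 21) - 9 ≡ 27. → (21, 27)

(21, 27)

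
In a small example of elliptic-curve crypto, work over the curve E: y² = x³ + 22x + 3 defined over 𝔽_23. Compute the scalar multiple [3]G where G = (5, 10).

Repeated addition: build up to 3G.
2G: tangent at (5, 10): λ = (3·5² + 22)/(2·10) ≡ 5/20. 20⁻¹ ≡ 15 (mod 23) since 20·15 = 300 ≡ 1, so λ ≡ 5·15 ≡ 6.
  x = λ² - 5 - 5 = 36 - 10 ≡ 3; y = λ·(5 - 3) - 10 ≡ 2. → (3, 2)
3G: (3, 2) + (5, 10). λ = (10 - 2)/(5 - 3) ≡ 8/2 mod 23. 2⁻¹ ≡ 12 (mod 23) since 2·12 = 24 ≡ 1, so λ ≡ 4.
  x = λ² - 3 - 5 = 16 - 8 ≡ 8; y = λ·(3 - 8) - 2 ≡ 1. → (8, 1)

(8, 1)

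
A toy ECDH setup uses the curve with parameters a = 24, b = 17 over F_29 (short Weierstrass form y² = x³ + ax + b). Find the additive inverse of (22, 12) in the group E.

-(22, 12) = (22, -12 mod 29) = (22, 17).

(22, 17)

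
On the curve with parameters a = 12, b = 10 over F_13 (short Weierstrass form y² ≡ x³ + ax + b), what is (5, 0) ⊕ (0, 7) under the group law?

(11, 11)

(5, 0) + (0, 7). λ = (7 - 0)/(0 - 5) ≡ 7/8 mod 13. 8⁻¹ ≡ 5 (mod 13) since 8·5 = 40 ≡ 1, so λ ≡ 9.
  x = λ² - 5 - 0 = 81 - 5 ≡ 11; y = λ·(5 - 11) - 0 ≡ 11. → (11, 11)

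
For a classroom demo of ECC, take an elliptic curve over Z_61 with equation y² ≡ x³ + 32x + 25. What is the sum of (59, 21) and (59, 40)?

The two points share x = 59 and their y-coordinates satisfy 21 + 40 ≡ 0 (mod 61), so they are inverses. Their sum is the point at infinity.

O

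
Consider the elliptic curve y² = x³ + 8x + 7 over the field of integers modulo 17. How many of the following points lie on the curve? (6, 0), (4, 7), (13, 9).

1

(6, 0): 0² ≡ 0, rhs ≡ 16 → off.
(4, 7): 7² ≡ 15, rhs ≡ 1 → off.
(13, 9): 9² ≡ 13, rhs ≡ 13 → on.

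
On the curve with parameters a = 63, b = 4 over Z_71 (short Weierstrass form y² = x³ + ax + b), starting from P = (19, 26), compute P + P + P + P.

Double-and-add on 4 = (100)₂. Start with P = (19, 26) for the leading 1-bit.
double: tangent at (19, 26): λ = (3·19² + 63)/(2·26) ≡ 10/52. 52⁻¹ ≡ 56 (mod 71), so λ ≡ 10·56 ≡ 63.
  x = λ² - 19 - 19 = 3969 - 38 ≡ 26; y = λ·(19 - 26) - 26 ≡ 30. → (26, 30)
double: tangent at (26, 30): λ = (3·26² + 63)/(2·30) ≡ 32/60. 60⁻¹ ≡ 58 (mod 71) since 60·58 = 3480 ≡ 1, so λ ≡ 32·58 ≡ 10.
  x = λ² - 26 - 26 = 100 - 52 ≡ 48; y = λ·(26 - 48) - 30 ≡ 34. → (48, 34)

(48, 34)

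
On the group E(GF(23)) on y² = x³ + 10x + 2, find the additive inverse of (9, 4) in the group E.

(9, 19)

-(9, 4) = (9, -4 mod 23) = (9, 19).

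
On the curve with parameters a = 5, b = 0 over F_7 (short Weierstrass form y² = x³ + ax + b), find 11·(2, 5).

(2, 2)

Write P = (2, 5).
Repeated addition: build up to 11P.
2P: tangent at (2, 5): λ = (3·2² + 5)/(2·5) ≡ 3/3. 3⁻¹ ≡ 5 (mod 7), so λ ≡ 3·5 ≡ 1.
  x = λ² - 2 - 2 = 1 - 4 ≡ 4; y = λ·(2 - 4) - 5 ≡ 0. → (4, 0)
3P: (4, 0) + (2, 5). λ = (5 - 0)/(2 - 4) ≡ 5/5 mod 7. 5⁻¹ ≡ 3 (mod 7), so λ ≡ 1.
  x = λ² - 4 - 2 = 1 - 6 ≡ 2; y = λ·(4 - 2) - 0 ≡ 2. → (2, 2)
4P: (2, 2) + (2, 5): same x and y₁ ≡ -y₂, so the sum is 𝒪.
5P: 𝒪 + (2, 5) = (2, 5) (identity).
6P: tangent at (2, 5): λ = (3·2² + 5)/(2·5) ≡ 3/3. 3⁻¹ ≡ 5 (mod 7) since 3·5 = 15 ≡ 1, so λ ≡ 3·5 ≡ 1.
  x = λ² - 2 - 2 = 1 - 4 ≡ 4; y = λ·(2 - 4) - 5 ≡ 0. → (4, 0)
7P: (4, 0) + (2, 5). λ = (5 - 0)/(2 - 4) ≡ 5/5 mod 7. 5⁻¹ ≡ 3 (mod 7) since 5·3 = 15 ≡ 1, so λ ≡ 1.
  x = λ² - 4 - 2 = 1 - 6 ≡ 2; y = λ·(4 - 2) - 0 ≡ 2. → (2, 2)
8P: (2, 2) + (2, 5): same x and y₁ ≡ -y₂, so the sum is 𝒪.
9P: 𝒪 + (2, 5) = (2, 5) (identity).
10P: tangent at (2, 5): λ = (3·2² + 5)/(2·5) ≡ 3/3. 3⁻¹ ≡ 5 (mod 7) since 3·5 = 15 ≡ 1, so λ ≡ 3·5 ≡ 1.
  x = λ² - 2 - 2 = 1 - 4 ≡ 4; y = λ·(2 - 4) - 5 ≡ 0. → (4, 0)
11P: (4, 0) + (2, 5). λ = (5 - 0)/(2 - 4) ≡ 5/5 mod 7. 5⁻¹ ≡ 3 (mod 7), so λ ≡ 1.
  x = λ² - 4 - 2 = 1 - 6 ≡ 2; y = λ·(4 - 2) - 0 ≡ 2. → (2, 2)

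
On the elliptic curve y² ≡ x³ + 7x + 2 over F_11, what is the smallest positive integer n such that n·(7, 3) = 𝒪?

2P: tangent at (7, 3): λ = (3·7² + 7)/(2·3) ≡ 0/6. 6⁻¹ ≡ 2 (mod 11) since 6·2 = 12 ≡ 1, so λ ≡ 0·2 ≡ 0.
  x = λ² - 7 - 7 = 0 - 14 ≡ 8; y = λ·(7 - 8) - 3 ≡ 8. → (8, 8)
3P: (8, 8) + (7, 3). λ = (3 - 8)/(7 - 8) ≡ 6/10 mod 11. 10⁻¹ ≡ 10 (mod 11) since 10·10 = 100 ≡ 1, so λ ≡ 5.
  x = λ² - 8 - 7 = 25 - 15 ≡ 10; y = λ·(8 - 10) - 8 ≡ 4. → (10, 4)
4P: (10, 4) + (7, 3). λ = (3 - 4)/(7 - 10) ≡ 10/8 mod 11. 8⁻¹ ≡ 7 (mod 11), so λ ≡ 4.
  x = λ² - 10 - 7 = 16 - 17 ≡ 10; y = λ·(10 - 10) - 4 ≡ 7. → (10, 7)
5P: (10, 7) + (7, 3). λ = (3 - 7)/(7 - 10) ≡ 7/8 mod 11. 8⁻¹ ≡ 7 (mod 11), so λ ≡ 5.
  x = λ² - 10 - 7 = 25 - 17 ≡ 8; y = λ·(10 - 8) - 7 ≡ 3. → (8, 3)
6P: (8, 3) + (7, 3). λ = (3 - 3)/(7 - 8) ≡ 0/10 mod 11. 10⁻¹ ≡ 10 (mod 11), so λ ≡ 0.
  x = λ² - 8 - 7 = 0 - 15 ≡ 7; y = λ·(8 - 7) - 3 ≡ 8. → (7, 8)
7P: (7, 8) + (7, 3): same x and y₁ ≡ -y₂, so the sum is 𝒪.
7P = 𝒪, so the order is 7.

7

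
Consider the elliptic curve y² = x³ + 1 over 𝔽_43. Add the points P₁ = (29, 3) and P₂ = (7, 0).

(29, 3) + (7, 0). λ = (0 - 3)/(7 - 29) ≡ 40/21 mod 43. 21⁻¹ ≡ 41 (mod 43) since 21·41 = 861 ≡ 1, so λ ≡ 6.
  x = λ² - 29 - 7 = 36 - 36 ≡ 0; y = λ·(29 - 0) - 3 ≡ 42. → (0, 42)

(0, 42)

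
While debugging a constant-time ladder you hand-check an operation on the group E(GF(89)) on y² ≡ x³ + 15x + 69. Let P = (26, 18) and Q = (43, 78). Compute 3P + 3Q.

(33, 10)

First 3P:
Repeated addition: build up to 3P.
2P: tangent at (26, 18): λ = (3·26² + 15)/(2·18) ≡ 85/36. 36⁻¹ ≡ 47 (mod 89), so λ ≡ 85·47 ≡ 79.
  x = λ² - 26 - 26 = 6241 - 52 ≡ 48; y = λ·(26 - 48) - 18 ≡ 24. → (48, 24)
3P: (48, 24) + (26, 18). λ = (18 - 24)/(26 - 48) ≡ 83/67 mod 89. 67⁻¹ ≡ 4 (mod 89), so λ ≡ 65.
  x = λ² - 48 - 26 = 4225 - 74 ≡ 57; y = λ·(48 - 57) - 24 ≡ 14. → (57, 14)
3P = (57, 14).
Next 3Q:
Repeated addition: build up to 3Q.
2Q: tangent at (43, 78): λ = (3·43² + 15)/(2·78) ≡ 44/67. 67⁻¹ ≡ 4 (mod 89), so λ ≡ 44·4 ≡ 87.
  x = λ² - 43 - 43 = 7569 - 86 ≡ 7; y = λ·(43 - 7) - 78 ≡ 28. → (7, 28)
3Q: (7, 28) + (43, 78). λ = (78 - 28)/(43 - 7) ≡ 50/36 mod 89. 36⁻¹ ≡ 47 (mod 89), so λ ≡ 36.
  x = λ² - 7 - 43 = 1296 - 50 ≡ 0; y = λ·(7 - 0) - 28 ≡ 46. → (0, 46)
3Q = (0, 46).
Finally 3P + 3Q:
(57, 14) + (0, 46). λ = (46 - 14)/(0 - 57) ≡ 32/32 mod 89. 32⁻¹ ≡ 64 (mod 89) since 32·64 = 2048 ≡ 1, so λ ≡ 1.
  x = λ² - 57 - 0 = 1 - 57 ≡ 33; y = λ·(57 - 33) - 14 ≡ 10. → (33, 10)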